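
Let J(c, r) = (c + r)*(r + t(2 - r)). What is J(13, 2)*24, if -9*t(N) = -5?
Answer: 920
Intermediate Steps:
t(N) = 5/9 (t(N) = -⅑*(-5) = 5/9)
J(c, r) = (5/9 + r)*(c + r) (J(c, r) = (c + r)*(r + 5/9) = (c + r)*(5/9 + r) = (5/9 + r)*(c + r))
J(13, 2)*24 = (2² + (5/9)*13 + (5/9)*2 + 13*2)*24 = (4 + 65/9 + 10/9 + 26)*24 = (115/3)*24 = 920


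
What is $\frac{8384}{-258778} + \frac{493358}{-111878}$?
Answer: $- \frac{2473234263}{556760867} \approx -4.4422$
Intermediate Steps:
$\frac{8384}{-258778} + \frac{493358}{-111878} = 8384 \left(- \frac{1}{258778}\right) + 493358 \left(- \frac{1}{111878}\right) = - \frac{4192}{129389} - \frac{246679}{55939} = - \frac{2473234263}{556760867}$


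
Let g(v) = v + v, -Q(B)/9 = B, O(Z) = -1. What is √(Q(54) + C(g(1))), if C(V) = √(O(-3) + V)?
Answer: I*√485 ≈ 22.023*I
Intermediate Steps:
Q(B) = -9*B
g(v) = 2*v
C(V) = √(-1 + V)
√(Q(54) + C(g(1))) = √(-9*54 + √(-1 + 2*1)) = √(-486 + √(-1 + 2)) = √(-486 + √1) = √(-486 + 1) = √(-485) = I*√485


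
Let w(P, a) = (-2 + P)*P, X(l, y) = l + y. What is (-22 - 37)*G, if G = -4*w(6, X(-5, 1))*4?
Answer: 22656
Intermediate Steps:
w(P, a) = P*(-2 + P)
G = -384 (G = -24*(-2 + 6)*4 = -24*4*4 = -4*24*4 = -96*4 = -384)
(-22 - 37)*G = (-22 - 37)*(-384) = -59*(-384) = 22656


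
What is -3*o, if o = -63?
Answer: 189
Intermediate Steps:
-3*o = -3*(-63) = 189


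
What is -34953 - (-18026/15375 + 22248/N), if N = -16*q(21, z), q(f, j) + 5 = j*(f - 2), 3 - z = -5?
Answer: -52649413577/1506750 ≈ -34942.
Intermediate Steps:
z = 8 (z = 3 - 1*(-5) = 3 + 5 = 8)
q(f, j) = -5 + j*(-2 + f) (q(f, j) = -5 + j*(f - 2) = -5 + j*(-2 + f))
N = -2352 (N = -16*(-5 - 2*8 + 21*8) = -16*(-5 - 16 + 168) = -16*147 = -2352)
-34953 - (-18026/15375 + 22248/N) = -34953 - (-18026/15375 + 22248/(-2352)) = -34953 - (-18026*1/15375 + 22248*(-1/2352)) = -34953 - (-18026/15375 - 927/98) = -34953 - 1*(-16019173/1506750) = -34953 + 16019173/1506750 = -52649413577/1506750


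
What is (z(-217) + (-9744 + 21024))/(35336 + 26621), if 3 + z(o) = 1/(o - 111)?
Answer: 3698855/20321896 ≈ 0.18201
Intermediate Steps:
z(o) = -3 + 1/(-111 + o) (z(o) = -3 + 1/(o - 111) = -3 + 1/(-111 + o))
(z(-217) + (-9744 + 21024))/(35336 + 26621) = ((334 - 3*(-217))/(-111 - 217) + (-9744 + 21024))/(35336 + 26621) = ((334 + 651)/(-328) + 11280)/61957 = (-1/328*985 + 11280)*(1/61957) = (-985/328 + 11280)*(1/61957) = (3698855/328)*(1/61957) = 3698855/20321896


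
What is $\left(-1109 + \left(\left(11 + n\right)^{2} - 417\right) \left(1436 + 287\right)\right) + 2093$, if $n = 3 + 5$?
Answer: $-95504$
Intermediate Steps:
$n = 8$
$\left(-1109 + \left(\left(11 + n\right)^{2} - 417\right) \left(1436 + 287\right)\right) + 2093 = \left(-1109 + \left(\left(11 + 8\right)^{2} - 417\right) \left(1436 + 287\right)\right) + 2093 = \left(-1109 + \left(19^{2} - 417\right) 1723\right) + 2093 = \left(-1109 + \left(361 - 417\right) 1723\right) + 2093 = \left(-1109 - 96488\right) + 2093 = -97597 + 2093 = -95504$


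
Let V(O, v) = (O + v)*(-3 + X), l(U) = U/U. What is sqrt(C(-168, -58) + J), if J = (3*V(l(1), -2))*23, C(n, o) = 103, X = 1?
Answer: sqrt(241) ≈ 15.524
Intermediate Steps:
l(U) = 1
V(O, v) = -2*O - 2*v (V(O, v) = (O + v)*(-3 + 1) = (O + v)*(-2) = -2*O - 2*v)
J = 138 (J = (3*(-2*1 - 2*(-2)))*23 = (3*(-2 + 4))*23 = (3*2)*23 = 6*23 = 138)
sqrt(C(-168, -58) + J) = sqrt(103 + 138) = sqrt(241)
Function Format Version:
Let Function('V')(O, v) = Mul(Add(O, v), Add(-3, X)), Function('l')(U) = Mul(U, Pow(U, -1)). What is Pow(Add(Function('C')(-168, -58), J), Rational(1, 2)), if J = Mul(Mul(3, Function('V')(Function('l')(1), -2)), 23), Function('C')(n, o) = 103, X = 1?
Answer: Pow(241, Rational(1, 2)) ≈ 15.524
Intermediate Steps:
Function('l')(U) = 1
Function('V')(O, v) = Add(Mul(-2, O), Mul(-2, v)) (Function('V')(O, v) = Mul(Add(O, v), Add(-3, 1)) = Mul(Add(O, v), -2) = Add(Mul(-2, O), Mul(-2, v)))
J = 138 (J = Mul(Mul(3, Add(Mul(-2, 1), Mul(-2, -2))), 23) = Mul(Mul(3, Add(-2, 4)), 23) = Mul(Mul(3, 2), 23) = Mul(6, 23) = 138)
Pow(Add(Function('C')(-168, -58), J), Rational(1, 2)) = Pow(Add(103, 138), Rational(1, 2)) = Pow(241, Rational(1, 2))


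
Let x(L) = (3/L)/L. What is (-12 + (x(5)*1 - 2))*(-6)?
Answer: 2082/25 ≈ 83.280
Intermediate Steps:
x(L) = 3/L**2
(-12 + (x(5)*1 - 2))*(-6) = (-12 + ((3/5**2)*1 - 2))*(-6) = (-12 + ((3*(1/25))*1 - 2))*(-6) = (-12 + ((3/25)*1 - 2))*(-6) = (-12 + (3/25 - 2))*(-6) = (-12 - 47/25)*(-6) = -347/25*(-6) = 2082/25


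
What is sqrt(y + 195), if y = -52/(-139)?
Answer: sqrt(3774823)/139 ≈ 13.978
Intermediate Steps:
y = 52/139 (y = -52*(-1/139) = 52/139 ≈ 0.37410)
sqrt(y + 195) = sqrt(52/139 + 195) = sqrt(27157/139) = sqrt(3774823)/139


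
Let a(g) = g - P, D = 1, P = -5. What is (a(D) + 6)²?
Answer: 144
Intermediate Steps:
a(g) = 5 + g (a(g) = g - 1*(-5) = g + 5 = 5 + g)
(a(D) + 6)² = ((5 + 1) + 6)² = (6 + 6)² = 12² = 144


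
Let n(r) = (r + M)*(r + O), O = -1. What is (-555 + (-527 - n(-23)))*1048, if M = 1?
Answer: -1687280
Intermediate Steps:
n(r) = (1 + r)*(-1 + r) (n(r) = (r + 1)*(r - 1) = (1 + r)*(-1 + r))
(-555 + (-527 - n(-23)))*1048 = (-555 + (-527 - (-1 + (-23)²)))*1048 = (-555 + (-527 - (-1 + 529)))*1048 = (-555 + (-527 - 1*528))*1048 = (-555 + (-527 - 528))*1048 = (-555 - 1055)*1048 = -1610*1048 = -1687280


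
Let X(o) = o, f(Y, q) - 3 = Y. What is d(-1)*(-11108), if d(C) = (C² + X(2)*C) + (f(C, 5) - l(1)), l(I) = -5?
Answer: -66648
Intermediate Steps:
f(Y, q) = 3 + Y
d(C) = 8 + C² + 3*C (d(C) = (C² + 2*C) + ((3 + C) - 1*(-5)) = (C² + 2*C) + ((3 + C) + 5) = (C² + 2*C) + (8 + C) = 8 + C² + 3*C)
d(-1)*(-11108) = (8 + (-1)² + 3*(-1))*(-11108) = (8 + 1 - 3)*(-11108) = 6*(-11108) = -66648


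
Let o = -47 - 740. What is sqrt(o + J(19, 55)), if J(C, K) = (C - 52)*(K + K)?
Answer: I*sqrt(4417) ≈ 66.461*I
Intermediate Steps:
o = -787
J(C, K) = 2*K*(-52 + C) (J(C, K) = (-52 + C)*(2*K) = 2*K*(-52 + C))
sqrt(o + J(19, 55)) = sqrt(-787 + 2*55*(-52 + 19)) = sqrt(-787 + 2*55*(-33)) = sqrt(-787 - 3630) = sqrt(-4417) = I*sqrt(4417)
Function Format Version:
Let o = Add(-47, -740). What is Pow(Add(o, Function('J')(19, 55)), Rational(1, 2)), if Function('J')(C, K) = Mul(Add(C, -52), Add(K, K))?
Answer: Mul(I, Pow(4417, Rational(1, 2))) ≈ Mul(66.461, I)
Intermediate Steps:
o = -787
Function('J')(C, K) = Mul(2, K, Add(-52, C)) (Function('J')(C, K) = Mul(Add(-52, C), Mul(2, K)) = Mul(2, K, Add(-52, C)))
Pow(Add(o, Function('J')(19, 55)), Rational(1, 2)) = Pow(Add(-787, Mul(2, 55, Add(-52, 19))), Rational(1, 2)) = Pow(Add(-787, Mul(2, 55, -33)), Rational(1, 2)) = Pow(Add(-787, -3630), Rational(1, 2)) = Pow(-4417, Rational(1, 2)) = Mul(I, Pow(4417, Rational(1, 2)))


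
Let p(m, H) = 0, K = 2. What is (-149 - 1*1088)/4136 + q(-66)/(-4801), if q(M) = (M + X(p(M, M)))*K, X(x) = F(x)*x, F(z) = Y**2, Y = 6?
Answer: -5392885/19856936 ≈ -0.27159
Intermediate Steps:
F(z) = 36 (F(z) = 6**2 = 36)
X(x) = 36*x
q(M) = 2*M (q(M) = (M + 36*0)*2 = (M + 0)*2 = M*2 = 2*M)
(-149 - 1*1088)/4136 + q(-66)/(-4801) = (-149 - 1*1088)/4136 + (2*(-66))/(-4801) = (-149 - 1088)*(1/4136) - 132*(-1/4801) = -1237*1/4136 + 132/4801 = -1237/4136 + 132/4801 = -5392885/19856936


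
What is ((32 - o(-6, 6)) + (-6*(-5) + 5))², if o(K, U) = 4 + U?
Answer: 3249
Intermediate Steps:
((32 - o(-6, 6)) + (-6*(-5) + 5))² = ((32 - (4 + 6)) + (-6*(-5) + 5))² = ((32 - 1*10) + (30 + 5))² = ((32 - 10) + 35)² = (22 + 35)² = 57² = 3249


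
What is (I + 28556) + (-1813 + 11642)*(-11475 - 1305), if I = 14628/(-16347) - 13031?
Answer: -684389473531/5449 ≈ -1.2560e+8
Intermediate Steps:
I = -71010795/5449 (I = 14628*(-1/16347) - 13031 = -4876/5449 - 13031 = -71010795/5449 ≈ -13032.)
(I + 28556) + (-1813 + 11642)*(-11475 - 1305) = (-71010795/5449 + 28556) + (-1813 + 11642)*(-11475 - 1305) = 84590849/5449 + 9829*(-12780) = 84590849/5449 - 125614620 = -684389473531/5449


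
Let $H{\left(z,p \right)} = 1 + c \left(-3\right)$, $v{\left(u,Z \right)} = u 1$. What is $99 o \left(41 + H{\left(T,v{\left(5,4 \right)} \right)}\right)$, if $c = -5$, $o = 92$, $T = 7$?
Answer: $519156$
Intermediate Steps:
$v{\left(u,Z \right)} = u$
$H{\left(z,p \right)} = 16$ ($H{\left(z,p \right)} = 1 - -15 = 1 + 15 = 16$)
$99 o \left(41 + H{\left(T,v{\left(5,4 \right)} \right)}\right) = 99 \cdot 92 \left(41 + 16\right) = 9108 \cdot 57 = 519156$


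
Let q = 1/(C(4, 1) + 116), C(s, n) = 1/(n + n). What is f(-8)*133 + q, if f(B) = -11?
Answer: -340877/233 ≈ -1463.0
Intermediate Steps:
C(s, n) = 1/(2*n)
q = 2/233 (q = 1/((½)/1 + 116) = 1/((½)*1 + 116) = 1/(½ + 116) = 1/(233/2) = 2/233 ≈ 0.0085837)
f(-8)*133 + q = -11*133 + 2/233 = -1463 + 2/233 = -340877/233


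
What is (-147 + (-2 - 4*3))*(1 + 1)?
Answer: -322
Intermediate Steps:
(-147 + (-2 - 4*3))*(1 + 1) = (-147 + (-2 - 12))*2 = (-147 - 14)*2 = -161*2 = -322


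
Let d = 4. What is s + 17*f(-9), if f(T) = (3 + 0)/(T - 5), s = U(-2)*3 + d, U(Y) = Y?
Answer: -79/14 ≈ -5.6429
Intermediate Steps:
s = -2 (s = -2*3 + 4 = -6 + 4 = -2)
f(T) = 3/(-5 + T)
s + 17*f(-9) = -2 + 17*(3/(-5 - 9)) = -2 + 17*(3/(-14)) = -2 + 17*(3*(-1/14)) = -2 + 17*(-3/14) = -2 - 51/14 = -79/14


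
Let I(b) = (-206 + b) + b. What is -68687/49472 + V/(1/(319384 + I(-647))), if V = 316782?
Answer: 4981826901667249/49472 ≈ 1.0070e+11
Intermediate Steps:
I(b) = -206 + 2*b
-68687/49472 + V/(1/(319384 + I(-647))) = -68687/49472 + 316782/(1/(319384 + (-206 + 2*(-647)))) = -68687*1/49472 + 316782/(1/(319384 + (-206 - 1294))) = -68687/49472 + 316782/(1/(319384 - 1500)) = -68687/49472 + 316782/(1/317884) = -68687/49472 + 316782*317884 = -68687/49472 + 100699929288 = 4981826901667249/49472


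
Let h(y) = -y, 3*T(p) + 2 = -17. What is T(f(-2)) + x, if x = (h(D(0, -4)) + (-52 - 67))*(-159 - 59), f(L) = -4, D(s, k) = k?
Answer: 75191/3 ≈ 25064.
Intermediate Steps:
T(p) = -19/3 (T(p) = -⅔ + (⅓)*(-17) = -⅔ - 17/3 = -19/3)
x = 25070 (x = (-1*(-4) + (-52 - 67))*(-159 - 59) = (4 - 119)*(-218) = -115*(-218) = 25070)
T(f(-2)) + x = -19/3 + 25070 = 75191/3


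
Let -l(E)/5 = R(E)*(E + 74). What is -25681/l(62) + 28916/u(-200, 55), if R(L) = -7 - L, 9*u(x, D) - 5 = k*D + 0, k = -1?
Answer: -1221193253/234600 ≈ -5205.4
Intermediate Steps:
u(x, D) = 5/9 - D/9 (u(x, D) = 5/9 + (-D + 0)/9 = 5/9 + (-D)/9 = 5/9 - D/9)
l(E) = -5*(-7 - E)*(74 + E) (l(E) = -5*(-7 - E)*(E + 74) = -5*(-7 - E)*(74 + E))
-25681/l(62) + 28916/u(-200, 55) = -25681*1/(5*(7 + 62)*(74 + 62)) + 28916/(5/9 - 1/9*55) = -25681/(5*69*136) + 28916/(5/9 - 55/9) = -25681/46920 + 28916/(-50/9) = -25681*1/46920 + 28916*(-9/50) = -25681/46920 - 130122/25 = -1221193253/234600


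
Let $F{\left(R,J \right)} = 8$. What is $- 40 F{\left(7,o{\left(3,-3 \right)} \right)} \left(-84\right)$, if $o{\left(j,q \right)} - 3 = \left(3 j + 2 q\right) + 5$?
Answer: $26880$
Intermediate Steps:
$o{\left(j,q \right)} = 8 + 2 q + 3 j$ ($o{\left(j,q \right)} = 3 + \left(\left(3 j + 2 q\right) + 5\right) = 3 + \left(\left(2 q + 3 j\right) + 5\right) = 3 + \left(5 + 2 q + 3 j\right) = 8 + 2 q + 3 j$)
$- 40 F{\left(7,o{\left(3,-3 \right)} \right)} \left(-84\right) = \left(-40\right) 8 \left(-84\right) = \left(-320\right) \left(-84\right) = 26880$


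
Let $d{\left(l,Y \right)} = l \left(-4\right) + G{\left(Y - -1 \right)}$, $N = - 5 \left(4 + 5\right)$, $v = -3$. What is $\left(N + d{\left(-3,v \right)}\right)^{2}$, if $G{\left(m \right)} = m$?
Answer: $1225$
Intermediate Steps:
$N = -45$ ($N = \left(-5\right) 9 = -45$)
$d{\left(l,Y \right)} = 1 + Y - 4 l$ ($d{\left(l,Y \right)} = l \left(-4\right) + \left(Y - -1\right) = - 4 l + \left(Y + 1\right) = - 4 l + \left(1 + Y\right) = 1 + Y - 4 l$)
$\left(N + d{\left(-3,v \right)}\right)^{2} = \left(-45 - -10\right)^{2} = \left(-45 + \left(1 - 3 + 12\right)\right)^{2} = \left(-45 + 10\right)^{2} = \left(-35\right)^{2} = 1225$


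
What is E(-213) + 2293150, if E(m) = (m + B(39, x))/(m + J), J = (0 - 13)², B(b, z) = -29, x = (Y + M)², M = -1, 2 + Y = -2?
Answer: 4586311/2 ≈ 2.2932e+6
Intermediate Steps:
Y = -4 (Y = -2 - 2 = -4)
x = 25 (x = (-4 - 1)² = (-5)² = 25)
J = 169 (J = (-13)² = 169)
E(m) = (-29 + m)/(169 + m) (E(m) = (m - 29)/(m + 169) = (-29 + m)/(169 + m))
E(-213) + 2293150 = (-29 - 213)/(169 - 213) + 2293150 = -242/(-44) + 2293150 = -1/44*(-242) + 2293150 = 11/2 + 2293150 = 4586311/2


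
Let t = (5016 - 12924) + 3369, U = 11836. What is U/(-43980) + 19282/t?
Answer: -25048499/5545145 ≈ -4.5172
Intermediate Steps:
t = -4539 (t = -7908 + 3369 = -4539)
U/(-43980) + 19282/t = 11836/(-43980) + 19282/(-4539) = 11836*(-1/43980) + 19282*(-1/4539) = -2959/10995 - 19282/4539 = -25048499/5545145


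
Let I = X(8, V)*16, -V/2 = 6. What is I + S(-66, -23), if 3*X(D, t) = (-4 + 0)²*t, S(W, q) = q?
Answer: -1047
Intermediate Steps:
V = -12 (V = -2*6 = -12)
X(D, t) = 16*t/3 (X(D, t) = ((-4 + 0)²*t)/3 = ((-4)²*t)/3 = (16*t)/3 = 16*t/3)
I = -1024 (I = ((16/3)*(-12))*16 = -64*16 = -1024)
I + S(-66, -23) = -1024 - 23 = -1047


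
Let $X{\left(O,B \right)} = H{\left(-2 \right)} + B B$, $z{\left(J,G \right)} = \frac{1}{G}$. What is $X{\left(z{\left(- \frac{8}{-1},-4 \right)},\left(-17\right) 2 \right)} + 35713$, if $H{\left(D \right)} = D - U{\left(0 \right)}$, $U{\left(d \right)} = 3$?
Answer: $36864$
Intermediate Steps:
$H{\left(D \right)} = -3 + D$ ($H{\left(D \right)} = D - 3 = -3 + D$)
$X{\left(O,B \right)} = -5 + B^{2}$ ($X{\left(O,B \right)} = \left(-3 - 2\right) + B B = -5 + B^{2}$)
$X{\left(z{\left(- \frac{8}{-1},-4 \right)},\left(-17\right) 2 \right)} + 35713 = \left(-5 + \left(\left(-17\right) 2\right)^{2}\right) + 35713 = \left(-5 + \left(-34\right)^{2}\right) + 35713 = \left(-5 + 1156\right) + 35713 = 1151 + 35713 = 36864$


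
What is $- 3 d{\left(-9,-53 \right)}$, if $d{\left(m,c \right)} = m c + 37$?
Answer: $-1542$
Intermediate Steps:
$d{\left(m,c \right)} = 37 + c m$ ($d{\left(m,c \right)} = c m + 37 = 37 + c m$)
$- 3 d{\left(-9,-53 \right)} = - 3 \left(37 - -477\right) = - 3 \left(37 + 477\right) = \left(-3\right) 514 = -1542$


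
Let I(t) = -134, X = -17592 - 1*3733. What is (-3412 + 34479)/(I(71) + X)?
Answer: -31067/21459 ≈ -1.4477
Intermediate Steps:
X = -21325 (X = -17592 - 3733 = -21325)
(-3412 + 34479)/(I(71) + X) = (-3412 + 34479)/(-134 - 21325) = 31067/(-21459) = 31067*(-1/21459) = -31067/21459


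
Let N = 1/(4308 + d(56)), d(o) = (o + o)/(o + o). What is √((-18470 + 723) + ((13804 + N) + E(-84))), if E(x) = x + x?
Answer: I*√76330910082/4309 ≈ 64.117*I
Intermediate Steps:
E(x) = 2*x
d(o) = 1 (d(o) = (2*o)/((2*o)) = (2*o)*(1/(2*o)) = 1)
N = 1/4309 (N = 1/(4308 + 1) = 1/4309 ≈ 0.00023207)
√((-18470 + 723) + ((13804 + N) + E(-84))) = √((-18470 + 723) + ((13804 + 1/4309) + 2*(-84))) = √(-17747 + (59481437/4309 - 168)) = √(-17747 + 58757525/4309) = √(-17714298/4309) = I*√76330910082/4309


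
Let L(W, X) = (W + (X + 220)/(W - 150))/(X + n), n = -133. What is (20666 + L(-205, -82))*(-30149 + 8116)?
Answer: -34754972362979/76325 ≈ -4.5535e+8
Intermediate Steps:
L(W, X) = (W + (220 + X)/(-150 + W))/(-133 + X) (L(W, X) = (W + (X + 220)/(W - 150))/(X - 133) = (W + (220 + X)/(-150 + W))/(-133 + X))
(20666 + L(-205, -82))*(-30149 + 8116) = (20666 + (220 - 82 + (-205)² - 150*(-205))/(19950 - 150*(-82) - 133*(-205) - 205*(-82)))*(-30149 + 8116) = (20666 + (220 - 82 + 42025 + 30750)/(19950 + 12300 + 27265 + 16810))*(-22033) = (20666 + 72913/76325)*(-22033) = (1577405363/76325)*(-22033) = -34754972362979/76325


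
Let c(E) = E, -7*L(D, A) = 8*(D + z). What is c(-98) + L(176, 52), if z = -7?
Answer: -2038/7 ≈ -291.14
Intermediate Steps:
L(D, A) = 8 - 8*D/7 (L(D, A) = -8*(D - 7)/7 = -8*(-7 + D)/7 = -(-56 + 8*D)/7 = 8 - 8*D/7)
c(-98) + L(176, 52) = -98 + (8 - 8/7*176) = -98 + (8 - 1408/7) = -98 - 1352/7 = -2038/7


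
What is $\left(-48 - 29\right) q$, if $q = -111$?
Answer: $8547$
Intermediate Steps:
$\left(-48 - 29\right) q = \left(-48 - 29\right) \left(-111\right) = \left(-77\right) \left(-111\right) = 8547$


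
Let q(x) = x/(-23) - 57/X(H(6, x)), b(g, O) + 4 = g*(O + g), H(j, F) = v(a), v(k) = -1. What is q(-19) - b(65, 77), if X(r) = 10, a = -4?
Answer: -2123101/230 ≈ -9230.9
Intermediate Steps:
H(j, F) = -1
b(g, O) = -4 + g*(O + g)
q(x) = -57/10 - x/23 (q(x) = x/(-23) - 57/10 = x*(-1/23) - 57*⅒ = -x/23 - 57/10 = -57/10 - x/23)
q(-19) - b(65, 77) = (-57/10 - 1/23*(-19)) - (-4 + 65² + 77*65) = (-57/10 + 19/23) - (-4 + 4225 + 5005) = -1121/230 - 1*9226 = -1121/230 - 9226 = -2123101/230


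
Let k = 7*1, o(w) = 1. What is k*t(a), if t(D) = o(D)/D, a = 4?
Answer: 7/4 ≈ 1.7500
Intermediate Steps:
k = 7
t(D) = 1/D
k*t(a) = 7/4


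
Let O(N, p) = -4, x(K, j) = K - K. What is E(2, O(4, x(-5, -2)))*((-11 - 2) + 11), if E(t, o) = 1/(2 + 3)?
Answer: -⅖ ≈ -0.40000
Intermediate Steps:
x(K, j) = 0
E(t, o) = ⅕ (E(t, o) = 1/5 = ⅕)
E(2, O(4, x(-5, -2)))*((-11 - 2) + 11) = ((-11 - 2) + 11)/5 = (-13 + 11)/5 = (⅕)*(-2) = -⅖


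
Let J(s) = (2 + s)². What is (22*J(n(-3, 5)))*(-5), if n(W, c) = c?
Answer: -5390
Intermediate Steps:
(22*J(n(-3, 5)))*(-5) = (22*(2 + 5)²)*(-5) = (22*7²)*(-5) = (22*49)*(-5) = 1078*(-5) = -5390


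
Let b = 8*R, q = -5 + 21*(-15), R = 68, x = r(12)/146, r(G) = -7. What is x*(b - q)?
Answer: -3024/73 ≈ -41.425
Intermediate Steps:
x = -7/146 ≈ -0.047945
q = -320 (q = -5 - 315 = -320)
b = 544 (b = 8*68 = 544)
x*(b - q) = -7*(544 - 1*(-320))/146 = -7*(544 + 320)/146 = -7/146*864 = -3024/73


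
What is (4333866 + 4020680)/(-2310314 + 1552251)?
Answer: -8354546/758063 ≈ -11.021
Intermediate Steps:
(4333866 + 4020680)/(-2310314 + 1552251) = 8354546/(-758063) = 8354546*(-1/758063) = -8354546/758063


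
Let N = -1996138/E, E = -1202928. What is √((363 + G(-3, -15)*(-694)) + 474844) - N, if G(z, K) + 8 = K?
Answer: -998069/601464 + √491169 ≈ 699.17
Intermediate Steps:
G(z, K) = -8 + K
N = 998069/601464 (N = -1996138/(-1202928) = -1996138*(-1/1202928) = 998069/601464 ≈ 1.6594)
√((363 + G(-3, -15)*(-694)) + 474844) - N = √((363 + (-8 - 15)*(-694)) + 474844) - 1*998069/601464 = √((363 - 23*(-694)) + 474844) - 998069/601464 = √((363 + 15962) + 474844) - 998069/601464 = √(16325 + 474844) - 998069/601464 = √491169 - 998069/601464 = -998069/601464 + √491169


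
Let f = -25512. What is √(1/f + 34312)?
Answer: √5583095464854/12756 ≈ 185.23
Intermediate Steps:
√(1/f + 34312) = √(1/(-25512) + 34312) = √(-1/25512 + 34312) = √(875367743/25512) = √5583095464854/12756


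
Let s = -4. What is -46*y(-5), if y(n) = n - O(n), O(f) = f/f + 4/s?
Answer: 230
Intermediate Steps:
O(f) = 0 (O(f) = f/f + 4/(-4) = 1 + 4*(-¼) = 1 - 1 = 0)
y(n) = n (y(n) = n - 1*0 = n + 0 = n)
-46*y(-5) = -46*(-5) = 230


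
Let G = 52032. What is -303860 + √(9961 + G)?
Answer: -303860 + √61993 ≈ -3.0361e+5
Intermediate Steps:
-303860 + √(9961 + G) = -303860 + √(9961 + 52032) = -303860 + √61993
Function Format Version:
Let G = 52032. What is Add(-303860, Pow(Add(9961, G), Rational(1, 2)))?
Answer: Add(-303860, Pow(61993, Rational(1, 2))) ≈ -3.0361e+5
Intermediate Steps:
Add(-303860, Pow(Add(9961, G), Rational(1, 2))) = Add(-303860, Pow(Add(9961, 52032), Rational(1, 2))) = Add(-303860, Pow(61993, Rational(1, 2)))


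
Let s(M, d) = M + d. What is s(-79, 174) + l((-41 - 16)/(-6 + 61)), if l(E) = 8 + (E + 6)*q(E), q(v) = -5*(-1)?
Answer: 1406/11 ≈ 127.82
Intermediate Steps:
q(v) = 5
l(E) = 38 + 5*E (l(E) = 8 + (E + 6)*5 = 8 + (6 + E)*5 = 8 + (30 + 5*E) = 38 + 5*E)
s(-79, 174) + l((-41 - 16)/(-6 + 61)) = (-79 + 174) + (38 + 5*((-41 - 16)/(-6 + 61))) = 95 + (38 + 5*(-57/55)) = 95 + (38 - 57/11) = 95 + 361/11 = 1406/11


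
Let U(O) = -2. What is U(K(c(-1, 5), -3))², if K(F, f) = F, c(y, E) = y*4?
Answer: 4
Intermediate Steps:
c(y, E) = 4*y
U(K(c(-1, 5), -3))² = (-2)² = 4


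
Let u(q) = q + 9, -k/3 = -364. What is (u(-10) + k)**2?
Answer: 1190281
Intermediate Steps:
k = 1092 (k = -3*(-364) = 1092)
u(q) = 9 + q
(u(-10) + k)**2 = ((9 - 10) + 1092)**2 = (-1 + 1092)**2 = 1091**2 = 1190281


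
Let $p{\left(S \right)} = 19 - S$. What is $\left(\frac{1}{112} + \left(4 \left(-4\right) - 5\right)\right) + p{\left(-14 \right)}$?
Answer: $\frac{1345}{112} \approx 12.009$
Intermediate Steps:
$\left(\frac{1}{112} + \left(4 \left(-4\right) - 5\right)\right) + p{\left(-14 \right)} = \left(\frac{1}{112} + \left(4 \left(-4\right) - 5\right)\right) + \left(19 - -14\right) = \left(\frac{1}{112} - 21\right) + \left(19 + 14\right) = \left(\frac{1}{112} - 21\right) + 33 = - \frac{2351}{112} + 33 = \frac{1345}{112}$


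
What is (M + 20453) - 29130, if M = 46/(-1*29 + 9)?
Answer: -86793/10 ≈ -8679.3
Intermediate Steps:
M = -23/10 (M = 46/(-29 + 9) = 46/(-20) = -1/20*46 = -23/10 ≈ -2.3000)
(M + 20453) - 29130 = (-23/10 + 20453) - 29130 = 204507/10 - 29130 = -86793/10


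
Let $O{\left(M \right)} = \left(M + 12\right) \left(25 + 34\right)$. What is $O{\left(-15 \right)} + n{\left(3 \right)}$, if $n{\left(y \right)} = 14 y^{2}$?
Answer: $-51$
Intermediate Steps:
$O{\left(M \right)} = 708 + 59 M$ ($O{\left(M \right)} = \left(12 + M\right) 59 = 708 + 59 M$)
$O{\left(-15 \right)} + n{\left(3 \right)} = \left(708 + 59 \left(-15\right)\right) + 14 \cdot 3^{2} = \left(708 - 885\right) + 14 \cdot 9 = -177 + 126 = -51$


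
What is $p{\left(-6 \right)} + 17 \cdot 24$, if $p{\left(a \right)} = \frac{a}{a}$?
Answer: $409$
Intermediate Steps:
$p{\left(a \right)} = 1$
$p{\left(-6 \right)} + 17 \cdot 24 = 1 + 17 \cdot 24 = 1 + 408 = 409$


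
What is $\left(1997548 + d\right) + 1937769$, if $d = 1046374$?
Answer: $4981691$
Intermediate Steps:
$\left(1997548 + d\right) + 1937769 = \left(1997548 + 1046374\right) + 1937769 = 3043922 + 1937769 = 4981691$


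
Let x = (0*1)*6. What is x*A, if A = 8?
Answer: 0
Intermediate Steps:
x = 0 (x = 0*6 = 0)
x*A = 0*8 = 0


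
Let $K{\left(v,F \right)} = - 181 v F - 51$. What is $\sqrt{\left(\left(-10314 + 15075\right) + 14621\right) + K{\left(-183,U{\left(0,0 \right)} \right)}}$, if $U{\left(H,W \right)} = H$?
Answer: $\sqrt{19331} \approx 139.04$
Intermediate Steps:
$K{\left(v,F \right)} = -51 - 181 F v$ ($K{\left(v,F \right)} = - 181 F v - 51 = -51 - 181 F v$)
$\sqrt{\left(\left(-10314 + 15075\right) + 14621\right) + K{\left(-183,U{\left(0,0 \right)} \right)}} = \sqrt{\left(\left(-10314 + 15075\right) + 14621\right) - \left(51 + 0 \left(-183\right)\right)} = \sqrt{\left(4761 + 14621\right) + \left(-51 + 0\right)} = \sqrt{19382 - 51} = \sqrt{19331}$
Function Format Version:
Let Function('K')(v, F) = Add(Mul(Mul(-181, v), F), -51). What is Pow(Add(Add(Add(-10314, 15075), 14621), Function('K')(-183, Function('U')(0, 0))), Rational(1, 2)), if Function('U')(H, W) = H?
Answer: Pow(19331, Rational(1, 2)) ≈ 139.04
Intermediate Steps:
Function('K')(v, F) = Add(-51, Mul(-181, F, v)) (Function('K')(v, F) = Add(Mul(-181, F, v), -51) = Add(-51, Mul(-181, F, v)))
Pow(Add(Add(Add(-10314, 15075), 14621), Function('K')(-183, Function('U')(0, 0))), Rational(1, 2)) = Pow(Add(Add(Add(-10314, 15075), 14621), Add(-51, Mul(-181, 0, -183))), Rational(1, 2)) = Pow(Add(Add(4761, 14621), Add(-51, 0)), Rational(1, 2)) = Pow(Add(19382, -51), Rational(1, 2)) = Pow(19331, Rational(1, 2))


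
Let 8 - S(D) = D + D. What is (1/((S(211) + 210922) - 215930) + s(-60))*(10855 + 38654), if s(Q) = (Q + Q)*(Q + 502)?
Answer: -14237940855429/5422 ≈ -2.6260e+9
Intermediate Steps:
S(D) = 8 - 2*D (S(D) = 8 - (D + D) = 8 - 2*D)
s(Q) = 2*Q*(502 + Q) (s(Q) = (2*Q)*(502 + Q) = 2*Q*(502 + Q))
(1/((S(211) + 210922) - 215930) + s(-60))*(10855 + 38654) = (1/(((8 - 2*211) + 210922) - 215930) + 2*(-60)*(502 - 60))*(10855 + 38654) = (1/(((8 - 422) + 210922) - 215930) + 2*(-60)*442)*49509 = (1/((-414 + 210922) - 215930) - 53040)*49509 = (1/(210508 - 215930) - 53040)*49509 = (1/(-5422) - 53040)*49509 = (-1/5422 - 53040)*49509 = -287582881/5422*49509 = -14237940855429/5422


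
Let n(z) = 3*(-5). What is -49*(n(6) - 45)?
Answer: 2940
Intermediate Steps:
n(z) = -15
-49*(n(6) - 45) = -49*(-15 - 45) = -49*(-60) = 2940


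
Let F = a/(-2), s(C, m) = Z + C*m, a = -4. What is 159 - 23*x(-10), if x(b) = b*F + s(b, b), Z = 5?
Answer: -1796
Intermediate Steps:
s(C, m) = 5 + C*m
F = 2 (F = -4/(-2) = -4*(-½) = 2)
x(b) = 5 + b² + 2*b (x(b) = b*2 + (5 + b*b) = 2*b + (5 + b²) = 5 + b² + 2*b)
159 - 23*x(-10) = 159 - 23*(5 + (-10)² + 2*(-10)) = 159 - 23*(5 + 100 - 20) = 159 - 23*85 = 159 - 1955 = -1796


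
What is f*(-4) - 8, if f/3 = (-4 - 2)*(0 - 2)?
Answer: -152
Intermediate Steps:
f = 36 (f = 3*((-4 - 2)*(0 - 2)) = 3*(-6*(-2)) = 3*12 = 36)
f*(-4) - 8 = 36*(-4) - 8 = -144 - 8 = -152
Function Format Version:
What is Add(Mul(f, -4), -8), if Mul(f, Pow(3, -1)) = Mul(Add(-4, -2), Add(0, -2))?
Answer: -152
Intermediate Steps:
f = 36 (f = Mul(3, Mul(Add(-4, -2), Add(0, -2))) = Mul(3, Mul(-6, -2)) = Mul(3, 12) = 36)
Add(Mul(f, -4), -8) = Add(Mul(36, -4), -8) = Add(-144, -8) = -152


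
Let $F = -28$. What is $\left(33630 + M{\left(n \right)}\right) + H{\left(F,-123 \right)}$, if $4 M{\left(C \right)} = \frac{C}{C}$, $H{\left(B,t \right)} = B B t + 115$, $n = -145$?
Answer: $- \frac{250747}{4} \approx -62687.0$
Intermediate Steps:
$H{\left(B,t \right)} = 115 + t B^{2}$ ($H{\left(B,t \right)} = B^{2} t + 115 = t B^{2} + 115 = 115 + t B^{2}$)
$M{\left(C \right)} = \frac{1}{4}$ ($M{\left(C \right)} = \frac{C \frac{1}{C}}{4} = \frac{1}{4} \cdot 1 = \frac{1}{4}$)
$\left(33630 + M{\left(n \right)}\right) + H{\left(F,-123 \right)} = \left(33630 + \frac{1}{4}\right) + \left(115 - 123 \left(-28\right)^{2}\right) = \frac{134521}{4} + \left(115 - 96432\right) = \frac{134521}{4} - 96317 = - \frac{250747}{4}$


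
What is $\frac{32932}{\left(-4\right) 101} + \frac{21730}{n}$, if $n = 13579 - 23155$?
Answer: $- \frac{40516969}{483588} \approx -83.784$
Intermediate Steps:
$n = -9576$
$\frac{32932}{\left(-4\right) 101} + \frac{21730}{n} = \frac{32932}{\left(-4\right) 101} + \frac{21730}{-9576} = \frac{32932}{-404} + 21730 \left(- \frac{1}{9576}\right) = 32932 \left(- \frac{1}{404}\right) - \frac{10865}{4788} = - \frac{8233}{101} - \frac{10865}{4788} = - \frac{40516969}{483588}$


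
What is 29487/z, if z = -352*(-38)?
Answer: 29487/13376 ≈ 2.2045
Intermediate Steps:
z = 13376
29487/z = 29487/13376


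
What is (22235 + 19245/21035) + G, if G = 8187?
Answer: 127989203/4207 ≈ 30423.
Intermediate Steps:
(22235 + 19245/21035) + G = (22235 + 19245/21035) + 8187 = (22235 + 19245*(1/21035)) + 8187 = (22235 + 3849/4207) + 8187 = 93546494/4207 + 8187 = 127989203/4207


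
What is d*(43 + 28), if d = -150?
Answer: -10650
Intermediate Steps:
d*(43 + 28) = -150*(43 + 28) = -150*71 = -10650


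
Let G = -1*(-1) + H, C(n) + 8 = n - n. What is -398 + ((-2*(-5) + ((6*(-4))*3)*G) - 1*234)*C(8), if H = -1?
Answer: 1394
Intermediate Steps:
C(n) = -8 (C(n) = -8 + (n - n) = -8 + 0 = -8)
G = 0 (G = -1*(-1) - 1 = 1 - 1 = 0)
-398 + ((-2*(-5) + ((6*(-4))*3)*G) - 1*234)*C(8) = -398 + ((-2*(-5) + ((6*(-4))*3)*0) - 1*234)*(-8) = -398 + ((10 - 24*3*0) - 234)*(-8) = -398 + ((10 - 72*0) - 234)*(-8) = -398 + ((10 + 0) - 234)*(-8) = -398 + (10 - 234)*(-8) = -398 - 224*(-8) = -398 + 1792 = 1394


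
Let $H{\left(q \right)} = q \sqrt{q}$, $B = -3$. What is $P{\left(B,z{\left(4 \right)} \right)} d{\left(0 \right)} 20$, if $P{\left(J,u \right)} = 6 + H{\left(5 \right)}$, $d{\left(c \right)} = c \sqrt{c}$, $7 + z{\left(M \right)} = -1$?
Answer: $0$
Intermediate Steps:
$z{\left(M \right)} = -8$ ($z{\left(M \right)} = -7 - 1 = -8$)
$d{\left(c \right)} = c^{\frac{3}{2}}$
$H{\left(q \right)} = q^{\frac{3}{2}}$
$P{\left(J,u \right)} = 6 + 5 \sqrt{5}$ ($P{\left(J,u \right)} = 6 + 5^{\frac{3}{2}} = 6 + 5 \sqrt{5}$)
$P{\left(B,z{\left(4 \right)} \right)} d{\left(0 \right)} 20 = \left(6 + 5 \sqrt{5}\right) 0^{\frac{3}{2}} \cdot 20 = \left(6 + 5 \sqrt{5}\right) 0 \cdot 20 = 0 \cdot 20 = 0$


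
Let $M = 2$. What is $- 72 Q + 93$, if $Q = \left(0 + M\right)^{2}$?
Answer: $-195$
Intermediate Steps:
$Q = 4$ ($Q = \left(0 + 2\right)^{2} = 2^{2} = 4$)
$- 72 Q + 93 = \left(-72\right) 4 + 93 = -288 + 93 = -195$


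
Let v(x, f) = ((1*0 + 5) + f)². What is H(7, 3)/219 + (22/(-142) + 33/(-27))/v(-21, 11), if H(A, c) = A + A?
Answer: 43697/746352 ≈ 0.058547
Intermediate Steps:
v(x, f) = (5 + f)² (v(x, f) = ((0 + 5) + f)² = (5 + f)²)
H(A, c) = 2*A
H(7, 3)/219 + (22/(-142) + 33/(-27))/v(-21, 11) = (2*7)/219 + (22/(-142) + 33/(-27))/((5 + 11)²) = 14*(1/219) + (22*(-1/142) + 33*(-1/27))/(16²) = 14/219 + (-11/71 - 11/9)/256 = 14/219 - 880/639*1/256 = 14/219 - 55/10224 = 43697/746352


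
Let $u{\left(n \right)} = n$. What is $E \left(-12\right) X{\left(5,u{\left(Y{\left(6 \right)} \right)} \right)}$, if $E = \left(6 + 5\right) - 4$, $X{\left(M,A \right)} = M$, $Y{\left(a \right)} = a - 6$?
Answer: $-420$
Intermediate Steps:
$Y{\left(a \right)} = -6 + a$ ($Y{\left(a \right)} = a - 6 = -6 + a$)
$E = 7$ ($E = 11 - 4 = 7$)
$E \left(-12\right) X{\left(5,u{\left(Y{\left(6 \right)} \right)} \right)} = 7 \left(-12\right) 5 = \left(-84\right) 5 = -420$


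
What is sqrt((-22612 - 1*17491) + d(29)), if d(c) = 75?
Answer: 2*I*sqrt(10007) ≈ 200.07*I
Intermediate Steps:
sqrt((-22612 - 1*17491) + d(29)) = sqrt((-22612 - 1*17491) + 75) = sqrt((-22612 - 17491) + 75) = sqrt(-40103 + 75) = sqrt(-40028) = 2*I*sqrt(10007)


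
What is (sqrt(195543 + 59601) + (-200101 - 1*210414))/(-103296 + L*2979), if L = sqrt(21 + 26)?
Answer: (410515 - 2*sqrt(63786))/(103296 - 2979*sqrt(47)) ≈ 4.9474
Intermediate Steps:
L = sqrt(47) ≈ 6.8557
(sqrt(195543 + 59601) + (-200101 - 1*210414))/(-103296 + L*2979) = (sqrt(195543 + 59601) + (-200101 - 1*210414))/(-103296 + sqrt(47)*2979) = (sqrt(255144) + (-200101 - 210414))/(-103296 + 2979*sqrt(47)) = (2*sqrt(63786) - 410515)/(-103296 + 2979*sqrt(47)) = (-410515 + 2*sqrt(63786))/(-103296 + 2979*sqrt(47))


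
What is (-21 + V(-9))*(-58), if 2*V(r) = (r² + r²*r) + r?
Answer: 20271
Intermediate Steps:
V(r) = r/2 + r²/2 + r³/2 (V(r) = ((r² + r²*r) + r)/2 = ((r² + r³) + r)/2 = (r + r² + r³)/2 = r/2 + r²/2 + r³/2)
(-21 + V(-9))*(-58) = (-21 + (½)*(-9)*(1 - 9 + (-9)²))*(-58) = (-21 + (½)*(-9)*(1 - 9 + 81))*(-58) = (-21 + (½)*(-9)*73)*(-58) = (-21 - 657/2)*(-58) = -699/2*(-58) = 20271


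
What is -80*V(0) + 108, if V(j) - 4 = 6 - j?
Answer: -692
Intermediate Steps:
V(j) = 10 - j (V(j) = 4 + (6 - j) = 10 - j)
-80*V(0) + 108 = -80*(10 - 1*0) + 108 = -80*(10 + 0) + 108 = -80*10 + 108 = -800 + 108 = -692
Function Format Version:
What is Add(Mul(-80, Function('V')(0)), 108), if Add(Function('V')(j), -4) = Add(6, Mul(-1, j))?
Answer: -692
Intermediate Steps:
Function('V')(j) = Add(10, Mul(-1, j)) (Function('V')(j) = Add(4, Add(6, Mul(-1, j))) = Add(10, Mul(-1, j)))
Add(Mul(-80, Function('V')(0)), 108) = Add(Mul(-80, Add(10, Mul(-1, 0))), 108) = Add(Mul(-80, Add(10, 0)), 108) = Add(Mul(-80, 10), 108) = Add(-800, 108) = -692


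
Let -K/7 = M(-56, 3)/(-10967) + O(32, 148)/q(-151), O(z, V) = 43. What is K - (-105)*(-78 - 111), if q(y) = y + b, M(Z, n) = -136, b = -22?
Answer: -37648603524/1897291 ≈ -19843.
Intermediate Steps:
q(y) = -22 + y (q(y) = y - 22 = -22 + y)
K = 3136371/1897291 (K = -7*(-136/(-10967) + 43/(-22 - 151)) = -7*(-136*(-1/10967) + 43/(-173)) = -7*(136/10967 + 43*(-1/173)) = -7*(136/10967 - 43/173) = -7*(-448053/1897291) = 3136371/1897291 ≈ 1.6531)
K - (-105)*(-78 - 111) = 3136371/1897291 - (-105)*(-78 - 111) = 3136371/1897291 - (-105)*(-189) = 3136371/1897291 - 1*19845 = 3136371/1897291 - 19845 = -37648603524/1897291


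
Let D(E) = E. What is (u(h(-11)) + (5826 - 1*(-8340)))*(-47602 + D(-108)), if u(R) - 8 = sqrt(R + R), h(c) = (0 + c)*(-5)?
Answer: -676241540 - 47710*sqrt(110) ≈ -6.7674e+8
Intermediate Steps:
h(c) = -5*c (h(c) = c*(-5) = -5*c)
u(R) = 8 + sqrt(2)*sqrt(R) (u(R) = 8 + sqrt(R + R) = 8 + sqrt(2*R) = 8 + sqrt(2)*sqrt(R))
(u(h(-11)) + (5826 - 1*(-8340)))*(-47602 + D(-108)) = ((8 + sqrt(2)*sqrt(-5*(-11))) + (5826 - 1*(-8340)))*(-47602 - 108) = ((8 + sqrt(2)*sqrt(55)) + (5826 + 8340))*(-47710) = ((8 + sqrt(110)) + 14166)*(-47710) = (14174 + sqrt(110))*(-47710) = -676241540 - 47710*sqrt(110)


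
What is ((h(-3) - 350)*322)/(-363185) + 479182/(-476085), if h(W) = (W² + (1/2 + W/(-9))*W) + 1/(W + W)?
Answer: -8089855412/11527128715 ≈ -0.70181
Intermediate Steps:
h(W) = W² + 1/(2*W) + W*(½ - W/9) (h(W) = (W² + (1*(½) + W*(-⅑))*W) + 1/(2*W) = (W² + (½ - W/9)*W) + 1/(2*W) = (W² + W*(½ - W/9)) + 1/(2*W) = W² + 1/(2*W) + W*(½ - W/9))
((h(-3) - 350)*322)/(-363185) + 479182/(-476085) = (((1/18)*(9 + (-3)²*(9 + 16*(-3)))/(-3) - 350)*322)/(-363185) + 479182/(-476085) = (((1/18)*(-⅓)*(9 + 9*(9 - 48)) - 350)*322)*(-1/363185) + 479182*(-1/476085) = (((1/18)*(-⅓)*(9 + 9*(-39)) - 350)*322)*(-1/363185) - 479182/476085 = (((1/18)*(-⅓)*(9 - 351) - 350)*322)*(-1/363185) - 479182/476085 = (((1/18)*(-⅓)*(-342) - 350)*322)*(-1/363185) - 479182/476085 = ((19/3 - 350)*322)*(-1/363185) - 479182/476085 = -1031/3*322*(-1/363185) - 479182/476085 = -331982/3*(-1/363185) - 479182/476085 = 331982/1089555 - 479182/476085 = -8089855412/11527128715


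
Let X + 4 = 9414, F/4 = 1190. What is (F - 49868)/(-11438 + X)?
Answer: 3759/169 ≈ 22.243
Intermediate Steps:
F = 4760 (F = 4*1190 = 4760)
X = 9410 (X = -4 + 9414 = 9410)
(F - 49868)/(-11438 + X) = (4760 - 49868)/(-11438 + 9410) = -45108/(-2028) = -45108*(-1/2028) = 3759/169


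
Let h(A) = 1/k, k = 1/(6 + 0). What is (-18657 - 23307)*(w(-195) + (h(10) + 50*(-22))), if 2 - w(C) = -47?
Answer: 43852380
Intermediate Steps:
k = 1/6 ≈ 0.16667
w(C) = 49 (w(C) = 2 - 1*(-47) = 2 + 47 = 49)
h(A) = 6 (h(A) = 1/(1/6) = 6)
(-18657 - 23307)*(w(-195) + (h(10) + 50*(-22))) = (-18657 - 23307)*(49 + (6 + 50*(-22))) = -41964*(49 + (6 - 1100)) = -41964*(49 - 1094) = -41964*(-1045) = 43852380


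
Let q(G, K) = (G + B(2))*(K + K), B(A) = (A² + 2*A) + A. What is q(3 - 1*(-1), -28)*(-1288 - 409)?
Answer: 1330448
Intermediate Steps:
B(A) = A² + 3*A
q(G, K) = 2*K*(10 + G) (q(G, K) = (G + 2*(3 + 2))*(K + K) = (G + 2*5)*(2*K) = (G + 10)*(2*K) = (10 + G)*(2*K) = 2*K*(10 + G))
q(3 - 1*(-1), -28)*(-1288 - 409) = (2*(-28)*(10 + (3 - 1*(-1))))*(-1288 - 409) = (2*(-28)*(10 + (3 + 1)))*(-1697) = (2*(-28)*(10 + 4))*(-1697) = (2*(-28)*14)*(-1697) = -784*(-1697) = 1330448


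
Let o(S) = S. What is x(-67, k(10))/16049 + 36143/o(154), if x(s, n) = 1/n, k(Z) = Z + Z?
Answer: 527326377/2246860 ≈ 234.69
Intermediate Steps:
k(Z) = 2*Z
x(-67, k(10))/16049 + 36143/o(154) = 1/((2*10)*16049) + 36143/154 = (1/16049)/20 + 36143*(1/154) = (1/20)*(1/16049) + 36143/154 = 1/320980 + 36143/154 = 527326377/2246860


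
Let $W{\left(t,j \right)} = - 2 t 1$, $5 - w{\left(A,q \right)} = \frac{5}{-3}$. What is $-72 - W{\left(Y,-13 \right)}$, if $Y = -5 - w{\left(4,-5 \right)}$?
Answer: $- \frac{286}{3} \approx -95.333$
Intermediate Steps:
$w{\left(A,q \right)} = \frac{20}{3}$ ($w{\left(A,q \right)} = 5 - \frac{5}{-3} = 5 - 5 \left(- \frac{1}{3}\right) = 5 - - \frac{5}{3} = 5 + \frac{5}{3} = \frac{20}{3}$)
$Y = - \frac{35}{3}$ ($Y = -5 - \frac{20}{3} = - \frac{35}{3} \approx -11.667$)
$W{\left(t,j \right)} = - 2 t$
$-72 - W{\left(Y,-13 \right)} = -72 - \left(-2\right) \left(- \frac{35}{3}\right) = -72 - \frac{70}{3} = - \frac{286}{3}$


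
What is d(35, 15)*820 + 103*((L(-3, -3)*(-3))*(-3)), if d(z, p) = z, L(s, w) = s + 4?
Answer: 29627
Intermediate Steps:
L(s, w) = 4 + s
d(35, 15)*820 + 103*((L(-3, -3)*(-3))*(-3)) = 35*820 + 103*(((4 - 3)*(-3))*(-3)) = 28700 + 103*((1*(-3))*(-3)) = 28700 + 103*(-3*(-3)) = 28700 + 103*9 = 28700 + 927 = 29627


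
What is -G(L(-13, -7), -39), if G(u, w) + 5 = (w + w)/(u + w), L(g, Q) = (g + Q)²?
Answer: 1883/361 ≈ 5.2161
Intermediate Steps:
L(g, Q) = (Q + g)²
G(u, w) = -5 + 2*w/(u + w) (G(u, w) = -5 + (w + w)/(u + w) = -5 + (2*w)/(u + w) = -5 + 2*w/(u + w))
-G(L(-13, -7), -39) = -(-5*(-7 - 13)² - 3*(-39))/((-7 - 13)² - 39) = -(-5*(-20)² + 117)/((-20)² - 39) = -(-5*400 + 117)/(400 - 39) = -(-2000 + 117)/361 = -(-1883)/361 = -1*(-1883/361) = 1883/361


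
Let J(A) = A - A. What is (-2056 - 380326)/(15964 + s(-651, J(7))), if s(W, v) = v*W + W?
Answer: -382382/15313 ≈ -24.971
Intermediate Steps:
J(A) = 0
s(W, v) = W + W*v (s(W, v) = W*v + W = W + W*v)
(-2056 - 380326)/(15964 + s(-651, J(7))) = (-2056 - 380326)/(15964 - 651*(1 + 0)) = -382382/(15964 - 651*1) = -382382/(15964 - 651) = -382382/15313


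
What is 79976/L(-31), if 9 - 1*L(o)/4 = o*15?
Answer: 9997/237 ≈ 42.181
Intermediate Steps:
L(o) = 36 - 60*o (L(o) = 36 - 4*o*15 = 36 - 60*o)
79976/L(-31) = 79976/(36 - 60*(-31)) = 79976/(36 + 1860) = 79976/1896 = 79976*(1/1896) = 9997/237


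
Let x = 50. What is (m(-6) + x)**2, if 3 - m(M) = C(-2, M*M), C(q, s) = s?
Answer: 289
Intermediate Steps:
m(M) = 3 - M**2 (m(M) = 3 - M*M = 3 - M**2)
(m(-6) + x)**2 = ((3 - 1*(-6)**2) + 50)**2 = ((3 - 1*36) + 50)**2 = ((3 - 36) + 50)**2 = (-33 + 50)**2 = 17**2 = 289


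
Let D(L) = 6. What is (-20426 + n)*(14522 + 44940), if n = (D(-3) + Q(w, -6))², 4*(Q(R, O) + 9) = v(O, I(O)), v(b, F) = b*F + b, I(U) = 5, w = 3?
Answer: -1206008284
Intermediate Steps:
v(b, F) = b + F*b (v(b, F) = F*b + b = b + F*b)
Q(R, O) = -9 + 3*O/2 (Q(R, O) = -9 + (O*(1 + 5))/4 = -9 + (O*6)/4 = -9 + (6*O)/4 = -9 + 3*O/2)
n = 144 (n = (6 + (-9 + (3/2)*(-6)))² = (6 + (-9 - 9))² = (6 - 18)² = (-12)² = 144)
(-20426 + n)*(14522 + 44940) = (-20426 + 144)*(14522 + 44940) = -20282*59462 = -1206008284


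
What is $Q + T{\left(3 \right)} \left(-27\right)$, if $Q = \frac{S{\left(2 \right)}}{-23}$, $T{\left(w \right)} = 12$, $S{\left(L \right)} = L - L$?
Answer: $-324$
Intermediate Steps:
$S{\left(L \right)} = 0$
$Q = 0$ ($Q = \frac{0}{-23} = 0 \left(- \frac{1}{23}\right) = 0$)
$Q + T{\left(3 \right)} \left(-27\right) = 0 + 12 \left(-27\right) = 0 - 324 = -324$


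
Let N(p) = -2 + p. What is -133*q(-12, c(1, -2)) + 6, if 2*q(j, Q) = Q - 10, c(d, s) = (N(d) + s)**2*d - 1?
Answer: 139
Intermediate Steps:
c(d, s) = -1 + d*(-2 + d + s)**2 (c(d, s) = ((-2 + d) + s)**2*d - 1 = (-2 + d + s)**2*d - 1 = d*(-2 + d + s)**2 - 1 = -1 + d*(-2 + d + s)**2)
q(j, Q) = -5 + Q/2 (q(j, Q) = (Q - 10)/2 = (-10 + Q)/2 = -5 + Q/2)
-133*q(-12, c(1, -2)) + 6 = -133*(-5 + (-1 + 1*(-2 + 1 - 2)**2)/2) + 6 = -133*(-5 + (-1 + 1*(-3)**2)/2) + 6 = -133*(-5 + (-1 + 1*9)/2) + 6 = -133*(-5 + (-1 + 9)/2) + 6 = -133*(-5 + (1/2)*8) + 6 = -133*(-5 + 4) + 6 = -133*(-1) + 6 = 133 + 6 = 139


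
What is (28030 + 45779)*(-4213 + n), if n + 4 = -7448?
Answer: -860981985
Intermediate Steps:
n = -7452 (n = -4 - 7448 = -7452)
(28030 + 45779)*(-4213 + n) = (28030 + 45779)*(-4213 - 7452) = 73809*(-11665) = -860981985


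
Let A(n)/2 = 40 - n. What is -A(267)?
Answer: 454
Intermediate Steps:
A(n) = 80 - 2*n (A(n) = 2*(40 - n) = 80 - 2*n)
-A(267) = -(80 - 2*267) = -(80 - 534) = -1*(-454) = 454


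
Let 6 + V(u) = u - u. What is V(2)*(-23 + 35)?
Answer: -72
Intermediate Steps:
V(u) = -6 (V(u) = -6 + (u - u) = -6 + 0 = -6)
V(2)*(-23 + 35) = -6*(-23 + 35) = -6*12 = -72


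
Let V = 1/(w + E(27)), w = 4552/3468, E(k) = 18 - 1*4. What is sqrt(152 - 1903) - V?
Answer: -867/13276 + I*sqrt(1751) ≈ -0.065306 + 41.845*I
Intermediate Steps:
E(k) = 14 (E(k) = 18 - 4 = 14)
w = 1138/867 (w = 4552*(1/3468) = 1138/867 ≈ 1.3126)
V = 867/13276 (V = 1/(1138/867 + 14) = 1/(13276/867) = 867/13276 ≈ 0.065306)
sqrt(152 - 1903) - V = sqrt(152 - 1903) - 1*867/13276 = sqrt(-1751) - 867/13276 = I*sqrt(1751) - 867/13276 = -867/13276 + I*sqrt(1751)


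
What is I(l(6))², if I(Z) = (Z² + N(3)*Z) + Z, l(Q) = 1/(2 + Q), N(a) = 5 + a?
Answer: 5329/4096 ≈ 1.3010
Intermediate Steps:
I(Z) = Z² + 9*Z (I(Z) = (Z² + (5 + 3)*Z) + Z = (Z² + 8*Z) + Z = Z² + 9*Z)
I(l(6))² = ((9 + 1/(2 + 6))/(2 + 6))² = ((9 + 1/8)/8)² = ((9 + ⅛)/8)² = ((⅛)*(73/8))² = (73/64)² = 5329/4096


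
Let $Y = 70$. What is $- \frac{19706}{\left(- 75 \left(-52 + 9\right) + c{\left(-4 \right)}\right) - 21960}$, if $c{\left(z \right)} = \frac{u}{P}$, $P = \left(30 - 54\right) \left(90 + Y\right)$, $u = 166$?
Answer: $\frac{37835520}{35971283} \approx 1.0518$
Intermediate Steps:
$P = -3840$ ($P = \left(30 - 54\right) \left(90 + 70\right) = \left(-24\right) 160 = -3840$)
$c{\left(z \right)} = - \frac{83}{1920}$ ($c{\left(z \right)} = \frac{166}{-3840} = 166 \left(- \frac{1}{3840}\right) = - \frac{83}{1920}$)
$- \frac{19706}{\left(- 75 \left(-52 + 9\right) + c{\left(-4 \right)}\right) - 21960} = - \frac{19706}{\left(- 75 \left(-52 + 9\right) - \frac{83}{1920}\right) - 21960} = - \frac{19706}{\left(\left(-75\right) \left(-43\right) - \frac{83}{1920}\right) - 21960} = - \frac{19706}{\left(3225 - \frac{83}{1920}\right) - 21960} = - \frac{19706}{\frac{6191917}{1920} - 21960} = - \frac{19706}{- \frac{35971283}{1920}} = \left(-19706\right) \left(- \frac{1920}{35971283}\right) = \frac{37835520}{35971283}$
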